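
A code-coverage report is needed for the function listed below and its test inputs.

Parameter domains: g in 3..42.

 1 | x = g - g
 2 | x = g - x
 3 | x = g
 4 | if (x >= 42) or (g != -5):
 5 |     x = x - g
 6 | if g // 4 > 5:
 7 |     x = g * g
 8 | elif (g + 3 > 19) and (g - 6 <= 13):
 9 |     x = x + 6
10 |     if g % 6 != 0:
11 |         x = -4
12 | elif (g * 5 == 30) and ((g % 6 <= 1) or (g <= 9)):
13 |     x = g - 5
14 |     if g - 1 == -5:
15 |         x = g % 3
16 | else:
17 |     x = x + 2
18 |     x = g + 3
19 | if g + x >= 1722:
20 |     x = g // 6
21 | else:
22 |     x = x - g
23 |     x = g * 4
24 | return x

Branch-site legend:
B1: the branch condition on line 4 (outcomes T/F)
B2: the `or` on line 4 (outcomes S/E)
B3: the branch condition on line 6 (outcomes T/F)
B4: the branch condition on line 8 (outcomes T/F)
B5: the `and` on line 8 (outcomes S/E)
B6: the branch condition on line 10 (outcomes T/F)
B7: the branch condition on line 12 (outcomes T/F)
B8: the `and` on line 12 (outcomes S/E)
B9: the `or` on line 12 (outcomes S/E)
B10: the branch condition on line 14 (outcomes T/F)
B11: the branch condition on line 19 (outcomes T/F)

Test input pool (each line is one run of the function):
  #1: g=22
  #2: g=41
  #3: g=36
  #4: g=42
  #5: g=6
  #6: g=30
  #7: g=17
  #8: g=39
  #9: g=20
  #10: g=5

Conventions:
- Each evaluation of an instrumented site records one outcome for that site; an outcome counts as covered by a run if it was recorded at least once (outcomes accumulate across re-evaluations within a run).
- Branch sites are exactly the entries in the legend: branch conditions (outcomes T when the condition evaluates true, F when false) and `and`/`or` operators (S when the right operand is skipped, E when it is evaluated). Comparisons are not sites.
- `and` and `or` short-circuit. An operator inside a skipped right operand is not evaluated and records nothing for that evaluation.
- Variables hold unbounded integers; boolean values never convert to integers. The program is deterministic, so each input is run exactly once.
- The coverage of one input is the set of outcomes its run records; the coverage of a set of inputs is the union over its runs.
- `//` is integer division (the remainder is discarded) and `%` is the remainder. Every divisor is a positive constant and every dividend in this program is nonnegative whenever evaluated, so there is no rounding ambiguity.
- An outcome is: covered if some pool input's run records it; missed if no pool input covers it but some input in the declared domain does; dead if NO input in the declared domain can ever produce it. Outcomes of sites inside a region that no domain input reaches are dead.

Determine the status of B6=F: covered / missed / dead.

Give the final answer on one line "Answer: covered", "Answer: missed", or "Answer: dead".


no pool input records B6=F
but domain input (g=18) does record it -> reachable, so missed
Answer: missed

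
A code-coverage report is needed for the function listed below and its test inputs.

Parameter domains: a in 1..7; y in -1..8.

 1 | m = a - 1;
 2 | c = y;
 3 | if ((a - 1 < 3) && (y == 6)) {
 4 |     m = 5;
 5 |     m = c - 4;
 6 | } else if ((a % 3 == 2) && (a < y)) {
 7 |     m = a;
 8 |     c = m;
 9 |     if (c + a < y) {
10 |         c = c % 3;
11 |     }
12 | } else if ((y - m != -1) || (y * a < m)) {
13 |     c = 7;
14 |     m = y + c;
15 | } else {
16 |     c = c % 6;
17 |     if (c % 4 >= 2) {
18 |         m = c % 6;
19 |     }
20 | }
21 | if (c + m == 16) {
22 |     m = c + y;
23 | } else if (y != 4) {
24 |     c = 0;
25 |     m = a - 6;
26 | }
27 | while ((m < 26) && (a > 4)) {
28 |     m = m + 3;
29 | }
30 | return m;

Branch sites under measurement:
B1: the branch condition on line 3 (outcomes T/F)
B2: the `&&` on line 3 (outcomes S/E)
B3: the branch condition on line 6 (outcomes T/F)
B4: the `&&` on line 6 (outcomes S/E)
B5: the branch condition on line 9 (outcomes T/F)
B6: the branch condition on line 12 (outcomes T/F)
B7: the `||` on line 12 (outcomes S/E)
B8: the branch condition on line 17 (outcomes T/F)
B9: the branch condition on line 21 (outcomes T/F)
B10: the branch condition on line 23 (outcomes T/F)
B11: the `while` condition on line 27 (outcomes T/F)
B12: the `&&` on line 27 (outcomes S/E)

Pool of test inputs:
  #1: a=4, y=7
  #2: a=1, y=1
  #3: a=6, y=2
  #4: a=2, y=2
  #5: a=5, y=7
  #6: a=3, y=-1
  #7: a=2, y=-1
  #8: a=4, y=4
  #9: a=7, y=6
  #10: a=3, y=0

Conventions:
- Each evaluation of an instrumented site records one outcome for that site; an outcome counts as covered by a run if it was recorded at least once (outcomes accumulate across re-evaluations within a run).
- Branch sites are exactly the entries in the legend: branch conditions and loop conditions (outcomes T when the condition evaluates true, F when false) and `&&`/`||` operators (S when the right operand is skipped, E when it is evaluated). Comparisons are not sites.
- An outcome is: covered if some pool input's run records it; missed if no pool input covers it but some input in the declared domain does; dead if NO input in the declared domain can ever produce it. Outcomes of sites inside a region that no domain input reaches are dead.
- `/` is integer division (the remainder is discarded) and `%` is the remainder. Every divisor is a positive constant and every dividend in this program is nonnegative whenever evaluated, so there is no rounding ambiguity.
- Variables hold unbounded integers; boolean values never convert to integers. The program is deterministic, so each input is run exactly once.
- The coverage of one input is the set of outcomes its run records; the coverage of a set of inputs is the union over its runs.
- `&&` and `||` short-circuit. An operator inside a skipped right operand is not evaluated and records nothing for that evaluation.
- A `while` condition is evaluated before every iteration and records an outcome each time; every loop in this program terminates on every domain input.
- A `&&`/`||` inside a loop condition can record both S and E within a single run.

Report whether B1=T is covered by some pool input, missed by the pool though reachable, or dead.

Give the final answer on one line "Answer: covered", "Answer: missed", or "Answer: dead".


no pool input records B1=T
but domain input (a=1, y=6) does record it -> reachable, so missed
Answer: missed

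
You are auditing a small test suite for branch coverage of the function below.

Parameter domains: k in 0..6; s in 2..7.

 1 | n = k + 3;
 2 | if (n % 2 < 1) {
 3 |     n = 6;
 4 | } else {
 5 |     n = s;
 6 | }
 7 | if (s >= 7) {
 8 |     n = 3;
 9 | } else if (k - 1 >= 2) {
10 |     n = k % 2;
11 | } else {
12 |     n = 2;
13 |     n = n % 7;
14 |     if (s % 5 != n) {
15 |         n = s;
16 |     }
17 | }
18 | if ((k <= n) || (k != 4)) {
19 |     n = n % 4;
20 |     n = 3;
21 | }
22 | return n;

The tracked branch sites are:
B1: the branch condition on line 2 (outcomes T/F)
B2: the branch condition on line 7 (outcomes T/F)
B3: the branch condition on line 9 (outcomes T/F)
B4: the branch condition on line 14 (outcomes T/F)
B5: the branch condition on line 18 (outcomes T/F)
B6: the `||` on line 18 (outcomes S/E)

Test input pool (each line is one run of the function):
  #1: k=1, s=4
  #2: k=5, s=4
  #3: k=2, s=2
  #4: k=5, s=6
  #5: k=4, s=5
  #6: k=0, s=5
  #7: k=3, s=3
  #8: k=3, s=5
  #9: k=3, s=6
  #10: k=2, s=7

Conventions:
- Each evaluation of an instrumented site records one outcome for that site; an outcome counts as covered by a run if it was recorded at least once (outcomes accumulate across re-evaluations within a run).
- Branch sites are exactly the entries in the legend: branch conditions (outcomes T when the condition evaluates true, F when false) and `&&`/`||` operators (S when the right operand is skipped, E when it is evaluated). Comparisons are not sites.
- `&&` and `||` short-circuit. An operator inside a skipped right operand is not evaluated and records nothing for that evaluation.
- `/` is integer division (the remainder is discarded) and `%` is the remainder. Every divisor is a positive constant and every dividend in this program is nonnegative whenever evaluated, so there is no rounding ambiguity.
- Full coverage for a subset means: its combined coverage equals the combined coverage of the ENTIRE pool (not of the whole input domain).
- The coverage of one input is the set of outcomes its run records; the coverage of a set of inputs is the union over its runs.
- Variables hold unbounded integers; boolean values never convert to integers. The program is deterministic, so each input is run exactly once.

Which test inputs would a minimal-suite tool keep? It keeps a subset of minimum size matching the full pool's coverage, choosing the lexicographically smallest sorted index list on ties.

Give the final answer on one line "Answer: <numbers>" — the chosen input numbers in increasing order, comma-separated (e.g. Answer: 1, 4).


run #1 (k=1, s=4) runs B1->T, B2->F, B3->F, B4->T, B6->S, B5->T; records B1=T, B2=F, B3=F, B4=T, B5=T, B6=S
run #2 (k=5, s=4) runs B1->T, B2->F, B3->T, B6->E, B5->T; records B1=T, B2=F, B3=T, B5=T, B6=E
run #3 (k=2, s=2) runs B1->F, B2->F, B3->F, B4->F, B6->S, B5->T; records B1=F, B2=F, B3=F, B4=F, B5=T, B6=S
run #4 (k=5, s=6) runs B1->T, B2->F, B3->T, B6->E, B5->T; records B1=T, B2=F, B3=T, B5=T, B6=E
run #5 (k=4, s=5) runs B1->F, B2->F, B3->T, B6->E, B5->F; records B1=F, B2=F, B3=T, B5=F, B6=E
run #6 (k=0, s=5) runs B1->F, B2->F, B3->F, B4->T, B6->S, B5->T; records B1=F, B2=F, B3=F, B4=T, B5=T, B6=S
run #7 (k=3, s=3) runs B1->T, B2->F, B3->T, B6->E, B5->T; records B1=T, B2=F, B3=T, B5=T, B6=E
run #8 (k=3, s=5) runs B1->T, B2->F, B3->T, B6->E, B5->T; records B1=T, B2=F, B3=T, B5=T, B6=E
run #9 (k=3, s=6) runs B1->T, B2->F, B3->T, B6->E, B5->T; records B1=T, B2=F, B3=T, B5=T, B6=E
run #10 (k=2, s=7) runs B1->F, B2->T, B6->S, B5->T; records B1=F, B2=T, B5=T, B6=S
pool-wide coverage (12 outcomes): B1=T, B1=F, B2=T, B2=F, B3=T, B3=F, B4=T, B4=F, B5=T, B5=F, B6=S, B6=E
every size-1 subset falls short of the 12 outcomes (best: 6/12)
every size-2 subset falls short of the 12 outcomes (best: 10/12)
every size-3 subset falls short of the 12 outcomes (best: 11/12)
at size 4, {1, 3, 5, 10} reaches all 12 outcomes; every lexicographically earlier size-4 subset fails
Answer: 1, 3, 5, 10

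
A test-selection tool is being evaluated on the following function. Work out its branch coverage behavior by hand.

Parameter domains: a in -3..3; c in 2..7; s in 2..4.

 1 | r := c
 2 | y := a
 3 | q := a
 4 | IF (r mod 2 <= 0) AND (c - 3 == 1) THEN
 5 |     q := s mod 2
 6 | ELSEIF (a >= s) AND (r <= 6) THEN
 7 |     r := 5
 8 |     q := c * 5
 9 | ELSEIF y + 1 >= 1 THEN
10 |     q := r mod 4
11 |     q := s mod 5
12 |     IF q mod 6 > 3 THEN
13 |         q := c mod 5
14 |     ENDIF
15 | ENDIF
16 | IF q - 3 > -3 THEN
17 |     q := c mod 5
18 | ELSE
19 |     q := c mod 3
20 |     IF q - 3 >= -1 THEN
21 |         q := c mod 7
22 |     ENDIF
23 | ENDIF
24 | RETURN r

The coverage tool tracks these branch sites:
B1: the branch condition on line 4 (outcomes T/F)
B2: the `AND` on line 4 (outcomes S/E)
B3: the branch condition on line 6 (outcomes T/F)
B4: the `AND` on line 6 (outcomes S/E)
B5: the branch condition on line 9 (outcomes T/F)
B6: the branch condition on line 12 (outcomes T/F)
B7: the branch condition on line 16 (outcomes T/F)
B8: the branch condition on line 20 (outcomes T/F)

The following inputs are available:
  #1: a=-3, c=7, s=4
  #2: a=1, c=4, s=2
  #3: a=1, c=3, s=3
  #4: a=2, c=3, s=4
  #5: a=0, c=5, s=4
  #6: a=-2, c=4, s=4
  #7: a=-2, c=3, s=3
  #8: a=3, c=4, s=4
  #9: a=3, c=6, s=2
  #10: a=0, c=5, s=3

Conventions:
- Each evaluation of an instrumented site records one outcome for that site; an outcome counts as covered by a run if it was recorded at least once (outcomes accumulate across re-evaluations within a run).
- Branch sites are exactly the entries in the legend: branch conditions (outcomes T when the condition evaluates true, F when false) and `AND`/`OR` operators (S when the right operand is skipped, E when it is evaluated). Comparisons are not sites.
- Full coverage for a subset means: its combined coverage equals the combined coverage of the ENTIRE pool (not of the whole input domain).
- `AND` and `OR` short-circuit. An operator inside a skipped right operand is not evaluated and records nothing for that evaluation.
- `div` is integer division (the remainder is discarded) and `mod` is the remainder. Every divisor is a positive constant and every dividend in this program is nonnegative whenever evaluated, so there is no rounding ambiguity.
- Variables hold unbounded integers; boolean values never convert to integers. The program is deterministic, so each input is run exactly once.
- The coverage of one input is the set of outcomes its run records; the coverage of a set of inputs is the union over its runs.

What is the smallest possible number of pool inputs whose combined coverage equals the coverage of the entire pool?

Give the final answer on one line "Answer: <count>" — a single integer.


#1 (a=-3, c=7, s=4) -> B2->S, B1->F, B4->S, B3->F, B5->F, B7->F, B8->F; covered: B1=F, B2=S, B3=F, B4=S, B5=F, B7=F, B8=F
#2 (a=1, c=4, s=2) -> B2->E, B1->T, B7->F, B8->F; covered: B1=T, B2=E, B7=F, B8=F
#3 (a=1, c=3, s=3) -> B2->S, B1->F, B4->S, B3->F, B5->T, B6->F, B7->T; covered: B1=F, B2=S, B3=F, B4=S, B5=T, B6=F, B7=T
#4 (a=2, c=3, s=4) -> B2->S, B1->F, B4->S, B3->F, B5->T, B6->T, B7->T; covered: B1=F, B2=S, B3=F, B4=S, B5=T, B6=T, B7=T
#5 (a=0, c=5, s=4) -> B2->S, B1->F, B4->S, B3->F, B5->T, B6->T, B7->F, B8->T; covered: B1=F, B2=S, B3=F, B4=S, B5=T, B6=T, B7=F, B8=T
#6 (a=-2, c=4, s=4) -> B2->E, B1->T, B7->F, B8->F; covered: B1=T, B2=E, B7=F, B8=F
#7 (a=-2, c=3, s=3) -> B2->S, B1->F, B4->S, B3->F, B5->F, B7->F, B8->F; covered: B1=F, B2=S, B3=F, B4=S, B5=F, B7=F, B8=F
#8 (a=3, c=4, s=4) -> B2->E, B1->T, B7->F, B8->F; covered: B1=T, B2=E, B7=F, B8=F
#9 (a=3, c=6, s=2) -> B2->E, B1->F, B4->E, B3->T, B7->T; covered: B1=F, B2=E, B3=T, B4=E, B7=T
#10 (a=0, c=5, s=3) -> B2->S, B1->F, B4->S, B3->F, B5->T, B6->F, B7->T; covered: B1=F, B2=S, B3=F, B4=S, B5=T, B6=F, B7=T
the full pool covers 16 outcomes: B1=T, B1=F, B2=S, B2=E, B3=T, B3=F, B4=S, B4=E, B5=T, B5=F, B6=T, B6=F, B7=T, B7=F, B8=T, B8=F
size 1 is not enough: best union over all size-1 subsets is 8/16
size 2 is not enough: best union over all size-2 subsets is 12/16
size 3 is not enough: best union over all size-3 subsets is 14/16
size 4 is not enough: best union over all size-4 subsets is 15/16
size 5: inputs {1, 2, 3, 5, 9} cover all 16 outcomes, and no lexicographically smaller subset of this size does
Answer: 5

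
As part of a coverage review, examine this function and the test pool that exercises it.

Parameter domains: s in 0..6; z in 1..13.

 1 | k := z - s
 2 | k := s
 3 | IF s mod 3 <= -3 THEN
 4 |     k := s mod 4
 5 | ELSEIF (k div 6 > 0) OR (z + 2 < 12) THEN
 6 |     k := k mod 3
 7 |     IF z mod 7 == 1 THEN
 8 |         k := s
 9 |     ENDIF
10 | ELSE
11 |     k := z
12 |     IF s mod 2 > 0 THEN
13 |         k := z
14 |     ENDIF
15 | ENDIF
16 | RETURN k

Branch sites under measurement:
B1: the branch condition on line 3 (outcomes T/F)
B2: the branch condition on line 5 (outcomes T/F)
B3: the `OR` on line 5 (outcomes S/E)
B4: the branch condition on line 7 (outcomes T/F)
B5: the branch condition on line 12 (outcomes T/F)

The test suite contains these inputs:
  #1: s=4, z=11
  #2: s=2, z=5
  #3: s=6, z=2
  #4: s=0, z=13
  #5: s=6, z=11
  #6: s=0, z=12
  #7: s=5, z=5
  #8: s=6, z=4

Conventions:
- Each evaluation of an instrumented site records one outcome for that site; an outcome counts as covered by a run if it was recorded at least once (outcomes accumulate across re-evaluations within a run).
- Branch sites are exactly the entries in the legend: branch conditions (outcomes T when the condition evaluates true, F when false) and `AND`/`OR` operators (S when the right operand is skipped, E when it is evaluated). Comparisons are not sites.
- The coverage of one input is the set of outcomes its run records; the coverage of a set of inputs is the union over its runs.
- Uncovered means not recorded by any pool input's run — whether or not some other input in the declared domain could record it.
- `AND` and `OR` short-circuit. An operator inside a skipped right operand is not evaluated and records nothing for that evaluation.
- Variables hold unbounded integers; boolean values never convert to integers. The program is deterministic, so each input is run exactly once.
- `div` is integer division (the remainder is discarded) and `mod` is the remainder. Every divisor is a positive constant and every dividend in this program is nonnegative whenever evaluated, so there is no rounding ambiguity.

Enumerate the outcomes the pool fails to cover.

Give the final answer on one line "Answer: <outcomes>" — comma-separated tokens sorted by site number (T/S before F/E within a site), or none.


input #1, s=4, z=11: outcomes B1=F, B2=F, B3=E, B5=F
input #2, s=2, z=5: outcomes B1=F, B2=T, B3=E, B4=F
input #3, s=6, z=2: outcomes B1=F, B2=T, B3=S, B4=F
input #4, s=0, z=13: outcomes B1=F, B2=F, B3=E, B5=F
input #5, s=6, z=11: outcomes B1=F, B2=T, B3=S, B4=F
input #6, s=0, z=12: outcomes B1=F, B2=F, B3=E, B5=F
input #7, s=5, z=5: outcomes B1=F, B2=T, B3=E, B4=F
input #8, s=6, z=4: outcomes B1=F, B2=T, B3=S, B4=F
union over the pool: B1=F, B2=T, B2=F, B3=S, B3=E, B4=F, B5=F
uncovered (3 of 10): B1=T, B4=T, B5=T
Answer: B1=T, B4=T, B5=T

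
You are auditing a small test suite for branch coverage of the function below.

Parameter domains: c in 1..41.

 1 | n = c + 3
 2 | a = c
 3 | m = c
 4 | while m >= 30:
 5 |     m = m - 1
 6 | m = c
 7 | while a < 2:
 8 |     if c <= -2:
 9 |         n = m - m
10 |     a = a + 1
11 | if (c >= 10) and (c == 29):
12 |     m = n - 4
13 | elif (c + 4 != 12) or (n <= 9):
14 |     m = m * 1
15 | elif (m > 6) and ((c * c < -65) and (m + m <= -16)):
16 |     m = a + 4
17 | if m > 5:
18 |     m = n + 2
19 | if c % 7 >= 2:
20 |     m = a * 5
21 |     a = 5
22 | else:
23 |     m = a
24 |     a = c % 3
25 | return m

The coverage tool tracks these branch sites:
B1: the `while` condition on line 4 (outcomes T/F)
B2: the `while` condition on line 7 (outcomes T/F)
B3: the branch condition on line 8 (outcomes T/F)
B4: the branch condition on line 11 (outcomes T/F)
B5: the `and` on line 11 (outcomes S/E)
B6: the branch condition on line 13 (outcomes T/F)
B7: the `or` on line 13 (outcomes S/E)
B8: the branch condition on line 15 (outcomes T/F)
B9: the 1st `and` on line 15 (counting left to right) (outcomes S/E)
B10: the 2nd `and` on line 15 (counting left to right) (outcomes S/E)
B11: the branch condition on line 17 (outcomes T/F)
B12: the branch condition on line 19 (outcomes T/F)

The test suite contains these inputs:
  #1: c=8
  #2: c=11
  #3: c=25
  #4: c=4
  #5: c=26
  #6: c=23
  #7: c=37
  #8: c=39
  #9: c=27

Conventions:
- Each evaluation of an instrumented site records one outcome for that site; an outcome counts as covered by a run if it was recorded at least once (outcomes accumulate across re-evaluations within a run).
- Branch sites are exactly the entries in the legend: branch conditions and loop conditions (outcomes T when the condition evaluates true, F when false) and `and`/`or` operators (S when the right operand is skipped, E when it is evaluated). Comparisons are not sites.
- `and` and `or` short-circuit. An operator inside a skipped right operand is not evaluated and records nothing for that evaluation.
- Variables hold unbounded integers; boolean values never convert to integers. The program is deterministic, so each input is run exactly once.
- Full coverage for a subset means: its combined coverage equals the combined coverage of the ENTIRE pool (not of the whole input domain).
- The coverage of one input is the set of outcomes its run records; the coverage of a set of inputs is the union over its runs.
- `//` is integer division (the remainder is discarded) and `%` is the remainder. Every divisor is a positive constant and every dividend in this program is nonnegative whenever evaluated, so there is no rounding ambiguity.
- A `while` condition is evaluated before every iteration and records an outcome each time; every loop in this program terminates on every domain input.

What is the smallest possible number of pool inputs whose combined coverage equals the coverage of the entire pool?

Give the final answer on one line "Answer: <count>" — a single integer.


input #1, c=8: outcomes B1=F, B2=F, B4=F, B5=S, B6=F, B7=E, B8=F, B9=E, B10=S, B11=T, B12=F
input #2, c=11: outcomes B1=F, B2=F, B4=F, B5=E, B6=T, B7=S, B11=T, B12=T
input #3, c=25: outcomes B1=F, B2=F, B4=F, B5=E, B6=T, B7=S, B11=T, B12=T
input #4, c=4: outcomes B1=F, B2=F, B4=F, B5=S, B6=T, B7=S, B11=F, B12=T
input #5, c=26: outcomes B1=F, B2=F, B4=F, B5=E, B6=T, B7=S, B11=T, B12=T
input #6, c=23: outcomes B1=F, B2=F, B4=F, B5=E, B6=T, B7=S, B11=T, B12=T
input #7, c=37: outcomes B1=T, B1=F, B2=F, B4=F, B5=E, B6=T, B7=S, B11=T, B12=T
input #8, c=39: outcomes B1=T, B1=F, B2=F, B4=F, B5=E, B6=T, B7=S, B11=T, B12=T
input #9, c=27: outcomes B1=F, B2=F, B4=F, B5=E, B6=T, B7=S, B11=T, B12=T
union over all inputs: B1=T, B1=F, B2=F, B4=F, B5=S, B5=E, B6=T, B6=F, B7=S, B7=E, B8=F, B9=E, B10=S, B11=T, B11=F, B12=T, B12=F (17 outcomes)
every size-1 subset falls short of the 17 outcomes (best: 11/17)
every size-2 subset falls short of the 17 outcomes (best: 16/17)
size 3: inputs {1, 4, 7} cover all 17 outcomes, and no lexicographically smaller subset of this size does
Answer: 3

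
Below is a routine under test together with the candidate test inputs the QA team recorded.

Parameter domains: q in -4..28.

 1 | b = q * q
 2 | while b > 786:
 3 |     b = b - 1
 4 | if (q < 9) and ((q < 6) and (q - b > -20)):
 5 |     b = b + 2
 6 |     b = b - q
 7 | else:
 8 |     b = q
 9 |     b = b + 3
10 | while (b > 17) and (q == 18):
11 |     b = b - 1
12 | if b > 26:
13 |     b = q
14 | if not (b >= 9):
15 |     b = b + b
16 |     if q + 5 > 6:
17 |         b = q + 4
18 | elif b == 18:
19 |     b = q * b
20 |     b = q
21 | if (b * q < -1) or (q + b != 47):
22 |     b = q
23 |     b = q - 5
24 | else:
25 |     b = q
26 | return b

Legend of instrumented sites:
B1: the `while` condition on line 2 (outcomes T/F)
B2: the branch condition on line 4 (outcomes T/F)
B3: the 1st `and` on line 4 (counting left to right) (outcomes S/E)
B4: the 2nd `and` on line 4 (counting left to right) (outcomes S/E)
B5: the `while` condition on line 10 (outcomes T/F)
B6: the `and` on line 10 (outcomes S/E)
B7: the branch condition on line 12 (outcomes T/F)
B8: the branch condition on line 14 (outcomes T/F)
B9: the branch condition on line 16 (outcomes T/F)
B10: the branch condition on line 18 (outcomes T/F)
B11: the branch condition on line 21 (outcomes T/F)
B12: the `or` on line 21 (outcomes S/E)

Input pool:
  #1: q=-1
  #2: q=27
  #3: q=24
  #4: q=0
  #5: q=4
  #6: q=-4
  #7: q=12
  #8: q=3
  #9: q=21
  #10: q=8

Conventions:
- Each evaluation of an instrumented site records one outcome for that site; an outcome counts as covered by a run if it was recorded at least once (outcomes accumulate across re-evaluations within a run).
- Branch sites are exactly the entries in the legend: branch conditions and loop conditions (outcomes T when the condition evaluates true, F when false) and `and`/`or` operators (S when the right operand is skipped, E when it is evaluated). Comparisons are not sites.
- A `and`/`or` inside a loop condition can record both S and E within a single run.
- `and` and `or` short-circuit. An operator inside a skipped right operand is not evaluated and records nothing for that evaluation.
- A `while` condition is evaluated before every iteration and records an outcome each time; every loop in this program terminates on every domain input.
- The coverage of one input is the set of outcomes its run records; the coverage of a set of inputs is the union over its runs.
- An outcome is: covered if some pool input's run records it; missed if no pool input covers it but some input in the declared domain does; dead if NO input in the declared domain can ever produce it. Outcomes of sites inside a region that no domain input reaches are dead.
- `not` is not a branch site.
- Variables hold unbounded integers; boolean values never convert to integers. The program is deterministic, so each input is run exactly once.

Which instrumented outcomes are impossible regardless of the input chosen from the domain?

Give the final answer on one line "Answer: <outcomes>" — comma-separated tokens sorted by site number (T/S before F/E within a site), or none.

checking every outcome against all 33 domain inputs:
  B1=T: zero occurrences over every domain input -> dead
  reachable outcomes have witnesses, e.g. B1=F (e.g. q=-4), B2=T (e.g. q=-3), B2=F (e.g. q=-4), B3=S (e.g. q=9)

Answer: B1=T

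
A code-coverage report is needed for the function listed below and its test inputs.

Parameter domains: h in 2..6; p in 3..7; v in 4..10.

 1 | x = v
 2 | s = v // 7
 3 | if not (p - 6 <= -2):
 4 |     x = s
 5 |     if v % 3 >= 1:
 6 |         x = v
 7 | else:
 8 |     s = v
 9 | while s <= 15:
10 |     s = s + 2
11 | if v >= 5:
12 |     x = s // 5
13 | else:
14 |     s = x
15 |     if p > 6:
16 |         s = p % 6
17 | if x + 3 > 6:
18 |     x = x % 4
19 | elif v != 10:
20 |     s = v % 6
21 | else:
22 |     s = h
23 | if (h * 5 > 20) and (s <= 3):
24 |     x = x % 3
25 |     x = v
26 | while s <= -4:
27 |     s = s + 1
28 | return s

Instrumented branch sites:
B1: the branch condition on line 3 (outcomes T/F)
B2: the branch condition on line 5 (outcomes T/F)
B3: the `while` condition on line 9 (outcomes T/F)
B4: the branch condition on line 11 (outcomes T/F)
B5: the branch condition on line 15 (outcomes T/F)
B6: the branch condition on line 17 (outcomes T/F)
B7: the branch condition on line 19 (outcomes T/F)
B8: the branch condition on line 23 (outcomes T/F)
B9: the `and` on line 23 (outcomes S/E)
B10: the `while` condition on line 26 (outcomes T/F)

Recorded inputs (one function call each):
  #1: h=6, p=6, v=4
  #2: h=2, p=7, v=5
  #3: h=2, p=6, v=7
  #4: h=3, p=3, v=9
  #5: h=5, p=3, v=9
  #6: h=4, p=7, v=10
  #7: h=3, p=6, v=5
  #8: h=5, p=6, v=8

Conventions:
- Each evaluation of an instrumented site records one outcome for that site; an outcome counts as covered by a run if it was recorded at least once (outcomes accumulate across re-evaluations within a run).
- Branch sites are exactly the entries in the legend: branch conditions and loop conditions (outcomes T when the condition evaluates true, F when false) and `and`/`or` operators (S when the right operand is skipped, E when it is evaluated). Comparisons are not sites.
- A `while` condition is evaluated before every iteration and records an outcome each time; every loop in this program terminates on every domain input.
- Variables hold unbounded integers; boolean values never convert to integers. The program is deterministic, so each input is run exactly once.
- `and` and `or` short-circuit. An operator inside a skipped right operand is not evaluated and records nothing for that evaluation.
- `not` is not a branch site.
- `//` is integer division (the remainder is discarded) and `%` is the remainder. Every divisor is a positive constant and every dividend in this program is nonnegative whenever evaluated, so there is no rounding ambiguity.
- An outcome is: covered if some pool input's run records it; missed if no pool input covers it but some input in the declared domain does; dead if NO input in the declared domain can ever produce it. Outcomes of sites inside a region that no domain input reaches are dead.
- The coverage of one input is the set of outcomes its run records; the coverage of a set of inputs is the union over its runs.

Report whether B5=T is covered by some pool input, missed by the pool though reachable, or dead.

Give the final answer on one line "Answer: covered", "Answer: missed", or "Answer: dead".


no pool input records B5=T
but domain input (h=2, p=7, v=4) does record it -> reachable, so missed
Answer: missed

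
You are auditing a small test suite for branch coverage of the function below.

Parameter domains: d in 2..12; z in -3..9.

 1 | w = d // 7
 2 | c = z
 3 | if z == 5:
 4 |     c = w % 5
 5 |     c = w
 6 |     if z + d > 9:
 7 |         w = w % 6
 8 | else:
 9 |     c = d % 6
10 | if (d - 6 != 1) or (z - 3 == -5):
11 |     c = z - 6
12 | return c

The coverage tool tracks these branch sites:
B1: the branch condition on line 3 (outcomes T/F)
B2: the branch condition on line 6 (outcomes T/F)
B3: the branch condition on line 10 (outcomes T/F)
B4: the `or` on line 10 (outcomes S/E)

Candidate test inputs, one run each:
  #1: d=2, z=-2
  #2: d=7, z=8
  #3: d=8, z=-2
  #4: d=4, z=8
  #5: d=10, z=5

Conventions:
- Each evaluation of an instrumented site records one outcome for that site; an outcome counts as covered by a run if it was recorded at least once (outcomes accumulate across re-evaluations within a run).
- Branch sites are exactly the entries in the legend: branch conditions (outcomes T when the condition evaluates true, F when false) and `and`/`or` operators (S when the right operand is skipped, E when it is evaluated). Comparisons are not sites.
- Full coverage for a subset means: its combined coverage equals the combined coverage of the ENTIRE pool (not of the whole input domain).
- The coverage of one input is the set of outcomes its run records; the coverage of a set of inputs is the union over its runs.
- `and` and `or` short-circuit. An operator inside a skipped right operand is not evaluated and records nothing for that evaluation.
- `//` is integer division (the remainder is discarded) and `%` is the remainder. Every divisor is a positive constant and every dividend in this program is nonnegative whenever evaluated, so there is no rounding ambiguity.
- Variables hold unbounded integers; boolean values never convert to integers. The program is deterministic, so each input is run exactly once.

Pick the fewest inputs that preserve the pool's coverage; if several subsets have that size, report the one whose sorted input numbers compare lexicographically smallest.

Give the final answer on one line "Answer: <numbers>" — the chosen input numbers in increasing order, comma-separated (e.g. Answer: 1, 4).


input #1 (d=2, z=-2): covers B1=F, B3=T, B4=S
input #2 (d=7, z=8): covers B1=F, B3=F, B4=E
input #3 (d=8, z=-2): covers B1=F, B3=T, B4=S
input #4 (d=4, z=8): covers B1=F, B3=T, B4=S
input #5 (d=10, z=5): covers B1=T, B2=T, B3=T, B4=S
pool-wide coverage (7 outcomes): B1=T, B1=F, B2=T, B3=T, B3=F, B4=S, B4=E
size 1 is not enough: best union over all size-1 subsets is 4/7
inputs {2, 5} (size 2) cover everything; no size-2 subset with a lexicographically smaller index list covers all 7
Answer: 2, 5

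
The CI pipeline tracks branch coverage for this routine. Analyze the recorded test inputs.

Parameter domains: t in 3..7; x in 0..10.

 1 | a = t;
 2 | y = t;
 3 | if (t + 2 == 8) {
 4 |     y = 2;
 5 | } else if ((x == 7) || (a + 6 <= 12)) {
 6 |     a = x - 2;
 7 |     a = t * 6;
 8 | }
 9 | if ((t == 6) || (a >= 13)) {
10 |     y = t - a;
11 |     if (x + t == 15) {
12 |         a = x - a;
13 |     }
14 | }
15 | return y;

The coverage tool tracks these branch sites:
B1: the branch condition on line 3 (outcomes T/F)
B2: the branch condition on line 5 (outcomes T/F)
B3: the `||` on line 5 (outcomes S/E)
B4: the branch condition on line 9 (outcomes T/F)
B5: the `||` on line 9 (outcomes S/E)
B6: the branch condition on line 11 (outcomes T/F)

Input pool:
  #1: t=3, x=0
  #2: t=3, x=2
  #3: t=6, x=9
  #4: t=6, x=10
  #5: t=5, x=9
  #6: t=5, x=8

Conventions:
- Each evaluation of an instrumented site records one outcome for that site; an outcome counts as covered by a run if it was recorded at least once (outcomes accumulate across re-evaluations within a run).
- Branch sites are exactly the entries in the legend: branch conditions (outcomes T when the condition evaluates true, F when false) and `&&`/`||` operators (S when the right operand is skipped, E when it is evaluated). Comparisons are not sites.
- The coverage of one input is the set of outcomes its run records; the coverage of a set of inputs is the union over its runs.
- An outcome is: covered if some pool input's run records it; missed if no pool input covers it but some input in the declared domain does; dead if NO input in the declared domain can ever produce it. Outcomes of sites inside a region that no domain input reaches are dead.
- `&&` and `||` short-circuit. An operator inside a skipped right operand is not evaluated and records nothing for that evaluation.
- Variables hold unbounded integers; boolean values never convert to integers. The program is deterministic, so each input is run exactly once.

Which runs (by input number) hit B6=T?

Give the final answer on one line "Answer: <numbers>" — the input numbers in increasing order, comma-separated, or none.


input #1 (t=3, x=0): does not produce B6=T
input #2 (t=3, x=2): does not produce B6=T
input #3 (t=6, x=9): produces B6=T
input #4 (t=6, x=10): does not produce B6=T
input #5 (t=5, x=9): does not produce B6=T
input #6 (t=5, x=8): does not produce B6=T
Answer: 3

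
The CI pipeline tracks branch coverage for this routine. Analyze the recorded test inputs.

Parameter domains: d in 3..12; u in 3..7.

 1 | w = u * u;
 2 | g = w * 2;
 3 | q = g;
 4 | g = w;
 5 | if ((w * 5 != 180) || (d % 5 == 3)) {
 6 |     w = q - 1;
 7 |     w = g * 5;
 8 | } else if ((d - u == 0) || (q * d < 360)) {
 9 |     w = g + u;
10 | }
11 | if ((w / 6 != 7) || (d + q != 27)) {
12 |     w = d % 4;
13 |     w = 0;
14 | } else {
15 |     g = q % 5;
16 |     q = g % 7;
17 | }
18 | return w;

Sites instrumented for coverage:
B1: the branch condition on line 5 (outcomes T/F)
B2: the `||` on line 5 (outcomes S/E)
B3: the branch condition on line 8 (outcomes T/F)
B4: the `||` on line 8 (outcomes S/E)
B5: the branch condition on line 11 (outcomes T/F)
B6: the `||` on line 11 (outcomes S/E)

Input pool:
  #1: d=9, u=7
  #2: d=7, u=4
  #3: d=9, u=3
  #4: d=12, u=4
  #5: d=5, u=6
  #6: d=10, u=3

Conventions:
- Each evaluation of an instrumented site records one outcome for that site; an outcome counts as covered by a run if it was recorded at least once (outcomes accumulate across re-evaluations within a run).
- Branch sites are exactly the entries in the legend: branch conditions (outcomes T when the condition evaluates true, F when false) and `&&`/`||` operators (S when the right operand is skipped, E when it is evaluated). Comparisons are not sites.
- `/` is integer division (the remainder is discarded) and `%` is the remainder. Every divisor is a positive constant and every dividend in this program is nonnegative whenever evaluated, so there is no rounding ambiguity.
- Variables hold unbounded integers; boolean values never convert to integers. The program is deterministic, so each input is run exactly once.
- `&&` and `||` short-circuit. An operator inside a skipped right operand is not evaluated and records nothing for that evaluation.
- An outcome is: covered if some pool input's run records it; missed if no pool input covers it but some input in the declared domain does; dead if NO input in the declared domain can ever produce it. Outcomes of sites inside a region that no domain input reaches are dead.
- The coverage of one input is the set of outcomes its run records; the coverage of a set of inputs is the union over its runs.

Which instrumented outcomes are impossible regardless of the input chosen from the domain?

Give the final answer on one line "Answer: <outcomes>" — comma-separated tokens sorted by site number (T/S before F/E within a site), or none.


checking every outcome against all 50 domain inputs:
  reachable outcomes have witnesses, e.g. B1=T (e.g. d=3, u=3), B1=F (e.g. d=4, u=6), B2=S (e.g. d=3, u=3), B2=E (e.g. d=3, u=6)
Answer: none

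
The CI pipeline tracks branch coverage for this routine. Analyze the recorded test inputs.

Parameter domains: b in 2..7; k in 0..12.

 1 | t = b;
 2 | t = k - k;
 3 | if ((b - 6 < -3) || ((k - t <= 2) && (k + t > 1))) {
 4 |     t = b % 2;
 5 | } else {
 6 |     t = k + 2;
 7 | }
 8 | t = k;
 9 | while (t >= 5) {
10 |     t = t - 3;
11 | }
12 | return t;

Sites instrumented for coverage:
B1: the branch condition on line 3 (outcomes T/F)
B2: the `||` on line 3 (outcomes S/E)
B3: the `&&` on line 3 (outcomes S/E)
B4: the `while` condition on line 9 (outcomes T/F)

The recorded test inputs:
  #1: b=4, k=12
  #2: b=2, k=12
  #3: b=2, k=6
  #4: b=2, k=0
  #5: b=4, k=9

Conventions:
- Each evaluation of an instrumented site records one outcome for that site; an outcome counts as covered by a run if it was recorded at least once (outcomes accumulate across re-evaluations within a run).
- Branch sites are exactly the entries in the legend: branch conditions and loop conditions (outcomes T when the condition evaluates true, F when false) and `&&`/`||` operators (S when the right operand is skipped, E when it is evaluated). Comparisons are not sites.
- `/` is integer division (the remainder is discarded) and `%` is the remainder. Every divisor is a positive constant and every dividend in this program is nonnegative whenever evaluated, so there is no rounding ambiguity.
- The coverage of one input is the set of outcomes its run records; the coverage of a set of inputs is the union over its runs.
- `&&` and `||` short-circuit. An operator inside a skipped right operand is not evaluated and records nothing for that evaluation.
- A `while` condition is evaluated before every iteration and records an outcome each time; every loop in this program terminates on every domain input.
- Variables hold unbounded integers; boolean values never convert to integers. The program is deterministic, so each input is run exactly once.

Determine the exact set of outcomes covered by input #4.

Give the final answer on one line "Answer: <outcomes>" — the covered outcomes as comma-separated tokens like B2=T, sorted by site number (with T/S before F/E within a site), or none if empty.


Running input #4 (b=2, k=0), event by event:
  B2->S, B1->T, B4->F
as a set, this run covers: B1=T, B2=S, B4=F
Answer: B1=T, B2=S, B4=F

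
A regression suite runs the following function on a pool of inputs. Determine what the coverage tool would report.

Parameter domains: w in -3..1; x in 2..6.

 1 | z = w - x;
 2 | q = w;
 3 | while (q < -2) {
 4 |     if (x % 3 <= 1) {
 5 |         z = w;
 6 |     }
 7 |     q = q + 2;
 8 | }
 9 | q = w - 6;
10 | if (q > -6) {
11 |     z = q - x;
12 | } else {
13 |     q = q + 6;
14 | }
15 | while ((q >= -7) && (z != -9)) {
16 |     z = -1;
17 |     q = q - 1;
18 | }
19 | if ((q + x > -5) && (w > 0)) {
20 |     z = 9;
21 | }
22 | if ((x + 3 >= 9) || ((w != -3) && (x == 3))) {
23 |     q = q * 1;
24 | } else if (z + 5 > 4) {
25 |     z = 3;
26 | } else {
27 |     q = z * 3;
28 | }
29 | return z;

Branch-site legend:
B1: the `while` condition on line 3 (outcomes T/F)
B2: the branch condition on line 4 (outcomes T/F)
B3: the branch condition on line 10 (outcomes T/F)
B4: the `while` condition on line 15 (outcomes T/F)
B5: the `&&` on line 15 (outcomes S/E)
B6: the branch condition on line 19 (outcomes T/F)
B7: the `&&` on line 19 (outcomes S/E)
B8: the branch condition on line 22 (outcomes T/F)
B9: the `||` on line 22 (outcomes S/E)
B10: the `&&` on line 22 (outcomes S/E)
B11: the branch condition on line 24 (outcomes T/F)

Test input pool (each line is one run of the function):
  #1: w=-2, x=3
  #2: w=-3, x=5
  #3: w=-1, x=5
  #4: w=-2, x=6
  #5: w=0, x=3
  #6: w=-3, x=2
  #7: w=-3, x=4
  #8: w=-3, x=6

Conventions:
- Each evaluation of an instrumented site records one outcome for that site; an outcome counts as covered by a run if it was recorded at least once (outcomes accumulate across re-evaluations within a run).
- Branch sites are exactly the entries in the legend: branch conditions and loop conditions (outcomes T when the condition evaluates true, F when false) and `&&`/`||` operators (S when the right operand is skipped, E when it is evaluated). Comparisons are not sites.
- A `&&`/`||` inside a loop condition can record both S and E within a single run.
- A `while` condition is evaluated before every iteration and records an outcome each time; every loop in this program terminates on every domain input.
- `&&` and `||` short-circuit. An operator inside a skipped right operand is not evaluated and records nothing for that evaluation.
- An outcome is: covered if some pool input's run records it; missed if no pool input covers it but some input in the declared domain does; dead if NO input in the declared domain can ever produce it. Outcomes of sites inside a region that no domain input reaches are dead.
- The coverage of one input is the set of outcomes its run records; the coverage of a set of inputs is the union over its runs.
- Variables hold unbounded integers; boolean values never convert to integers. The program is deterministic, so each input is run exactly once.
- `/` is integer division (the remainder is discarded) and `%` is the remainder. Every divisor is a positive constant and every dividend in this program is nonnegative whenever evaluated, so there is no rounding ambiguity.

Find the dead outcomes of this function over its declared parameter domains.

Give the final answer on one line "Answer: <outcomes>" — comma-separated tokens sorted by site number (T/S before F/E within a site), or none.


checking every outcome against all 25 domain inputs:
  reachable outcomes have witnesses, e.g. B1=T (e.g. w=-3, x=2), B1=F (e.g. w=-3, x=2), B2=T (e.g. w=-3, x=3), B2=F (e.g. w=-3, x=2)
Answer: none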